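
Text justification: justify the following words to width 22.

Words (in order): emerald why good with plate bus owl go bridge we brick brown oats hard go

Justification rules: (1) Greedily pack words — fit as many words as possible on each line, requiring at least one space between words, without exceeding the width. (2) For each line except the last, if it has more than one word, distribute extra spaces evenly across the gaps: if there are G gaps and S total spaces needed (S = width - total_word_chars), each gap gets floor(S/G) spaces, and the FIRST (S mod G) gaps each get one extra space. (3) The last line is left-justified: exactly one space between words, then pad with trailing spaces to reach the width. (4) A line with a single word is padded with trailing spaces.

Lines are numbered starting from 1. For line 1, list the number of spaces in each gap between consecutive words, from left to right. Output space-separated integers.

Line 1: ['emerald', 'why', 'good', 'with'] (min_width=21, slack=1)
Line 2: ['plate', 'bus', 'owl', 'go'] (min_width=16, slack=6)
Line 3: ['bridge', 'we', 'brick', 'brown'] (min_width=21, slack=1)
Line 4: ['oats', 'hard', 'go'] (min_width=12, slack=10)

Answer: 2 1 1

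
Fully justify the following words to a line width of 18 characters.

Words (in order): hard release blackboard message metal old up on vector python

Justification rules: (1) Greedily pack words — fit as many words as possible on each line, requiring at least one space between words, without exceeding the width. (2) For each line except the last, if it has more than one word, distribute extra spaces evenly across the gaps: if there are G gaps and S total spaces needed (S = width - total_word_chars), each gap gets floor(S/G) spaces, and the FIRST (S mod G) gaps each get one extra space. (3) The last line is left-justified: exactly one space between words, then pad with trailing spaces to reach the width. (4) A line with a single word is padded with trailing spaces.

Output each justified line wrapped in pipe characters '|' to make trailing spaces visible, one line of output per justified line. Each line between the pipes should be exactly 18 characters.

Answer: |hard       release|
|blackboard message|
|metal  old  up  on|
|vector python     |

Derivation:
Line 1: ['hard', 'release'] (min_width=12, slack=6)
Line 2: ['blackboard', 'message'] (min_width=18, slack=0)
Line 3: ['metal', 'old', 'up', 'on'] (min_width=15, slack=3)
Line 4: ['vector', 'python'] (min_width=13, slack=5)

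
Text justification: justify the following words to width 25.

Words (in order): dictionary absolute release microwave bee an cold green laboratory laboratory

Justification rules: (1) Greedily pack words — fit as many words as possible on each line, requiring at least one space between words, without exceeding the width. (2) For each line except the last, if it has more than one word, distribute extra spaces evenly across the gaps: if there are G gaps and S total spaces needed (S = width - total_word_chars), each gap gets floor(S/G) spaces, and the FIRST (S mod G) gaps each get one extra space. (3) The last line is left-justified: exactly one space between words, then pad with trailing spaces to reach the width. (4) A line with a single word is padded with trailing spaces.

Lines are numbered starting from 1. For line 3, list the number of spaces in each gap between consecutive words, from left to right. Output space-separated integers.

Line 1: ['dictionary', 'absolute'] (min_width=19, slack=6)
Line 2: ['release', 'microwave', 'bee', 'an'] (min_width=24, slack=1)
Line 3: ['cold', 'green', 'laboratory'] (min_width=21, slack=4)
Line 4: ['laboratory'] (min_width=10, slack=15)

Answer: 3 3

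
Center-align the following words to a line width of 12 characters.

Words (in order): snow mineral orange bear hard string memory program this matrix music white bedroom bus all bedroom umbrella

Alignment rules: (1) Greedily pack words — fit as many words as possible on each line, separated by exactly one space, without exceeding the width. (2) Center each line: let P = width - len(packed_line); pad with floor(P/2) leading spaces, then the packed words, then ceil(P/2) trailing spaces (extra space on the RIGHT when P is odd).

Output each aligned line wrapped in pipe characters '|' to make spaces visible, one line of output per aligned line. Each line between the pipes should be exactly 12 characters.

Line 1: ['snow', 'mineral'] (min_width=12, slack=0)
Line 2: ['orange', 'bear'] (min_width=11, slack=1)
Line 3: ['hard', 'string'] (min_width=11, slack=1)
Line 4: ['memory'] (min_width=6, slack=6)
Line 5: ['program', 'this'] (min_width=12, slack=0)
Line 6: ['matrix', 'music'] (min_width=12, slack=0)
Line 7: ['white'] (min_width=5, slack=7)
Line 8: ['bedroom', 'bus'] (min_width=11, slack=1)
Line 9: ['all', 'bedroom'] (min_width=11, slack=1)
Line 10: ['umbrella'] (min_width=8, slack=4)

Answer: |snow mineral|
|orange bear |
|hard string |
|   memory   |
|program this|
|matrix music|
|   white    |
|bedroom bus |
|all bedroom |
|  umbrella  |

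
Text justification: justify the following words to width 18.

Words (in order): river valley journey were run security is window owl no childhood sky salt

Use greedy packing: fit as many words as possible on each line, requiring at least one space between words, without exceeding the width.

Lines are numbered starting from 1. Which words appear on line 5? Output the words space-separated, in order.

Line 1: ['river', 'valley'] (min_width=12, slack=6)
Line 2: ['journey', 'were', 'run'] (min_width=16, slack=2)
Line 3: ['security', 'is', 'window'] (min_width=18, slack=0)
Line 4: ['owl', 'no', 'childhood'] (min_width=16, slack=2)
Line 5: ['sky', 'salt'] (min_width=8, slack=10)

Answer: sky salt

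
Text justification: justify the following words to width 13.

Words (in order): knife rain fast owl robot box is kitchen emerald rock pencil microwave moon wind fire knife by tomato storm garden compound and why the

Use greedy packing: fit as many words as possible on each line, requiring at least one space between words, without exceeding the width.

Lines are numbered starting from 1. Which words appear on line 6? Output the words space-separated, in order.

Answer: pencil

Derivation:
Line 1: ['knife', 'rain'] (min_width=10, slack=3)
Line 2: ['fast', 'owl'] (min_width=8, slack=5)
Line 3: ['robot', 'box', 'is'] (min_width=12, slack=1)
Line 4: ['kitchen'] (min_width=7, slack=6)
Line 5: ['emerald', 'rock'] (min_width=12, slack=1)
Line 6: ['pencil'] (min_width=6, slack=7)
Line 7: ['microwave'] (min_width=9, slack=4)
Line 8: ['moon', 'wind'] (min_width=9, slack=4)
Line 9: ['fire', 'knife', 'by'] (min_width=13, slack=0)
Line 10: ['tomato', 'storm'] (min_width=12, slack=1)
Line 11: ['garden'] (min_width=6, slack=7)
Line 12: ['compound', 'and'] (min_width=12, slack=1)
Line 13: ['why', 'the'] (min_width=7, slack=6)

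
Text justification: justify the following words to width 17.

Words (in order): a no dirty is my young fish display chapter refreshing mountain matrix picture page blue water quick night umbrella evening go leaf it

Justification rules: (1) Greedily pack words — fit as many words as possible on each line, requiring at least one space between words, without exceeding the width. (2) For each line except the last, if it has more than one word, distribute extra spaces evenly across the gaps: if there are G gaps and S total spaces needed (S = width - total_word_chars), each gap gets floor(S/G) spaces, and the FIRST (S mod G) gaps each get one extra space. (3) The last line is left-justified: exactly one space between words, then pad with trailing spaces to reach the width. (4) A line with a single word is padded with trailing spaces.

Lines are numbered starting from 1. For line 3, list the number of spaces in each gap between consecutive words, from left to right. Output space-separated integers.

Answer: 3

Derivation:
Line 1: ['a', 'no', 'dirty', 'is', 'my'] (min_width=16, slack=1)
Line 2: ['young', 'fish'] (min_width=10, slack=7)
Line 3: ['display', 'chapter'] (min_width=15, slack=2)
Line 4: ['refreshing'] (min_width=10, slack=7)
Line 5: ['mountain', 'matrix'] (min_width=15, slack=2)
Line 6: ['picture', 'page', 'blue'] (min_width=17, slack=0)
Line 7: ['water', 'quick', 'night'] (min_width=17, slack=0)
Line 8: ['umbrella', 'evening'] (min_width=16, slack=1)
Line 9: ['go', 'leaf', 'it'] (min_width=10, slack=7)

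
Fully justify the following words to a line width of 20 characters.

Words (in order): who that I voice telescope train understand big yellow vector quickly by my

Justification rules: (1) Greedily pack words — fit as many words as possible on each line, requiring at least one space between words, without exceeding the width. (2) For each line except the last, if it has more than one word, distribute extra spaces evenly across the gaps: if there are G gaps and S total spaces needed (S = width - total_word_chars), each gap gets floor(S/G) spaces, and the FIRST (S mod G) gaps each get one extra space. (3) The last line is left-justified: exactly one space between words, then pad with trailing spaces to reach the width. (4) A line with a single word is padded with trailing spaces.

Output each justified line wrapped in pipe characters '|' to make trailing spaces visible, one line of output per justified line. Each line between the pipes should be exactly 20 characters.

Line 1: ['who', 'that', 'I', 'voice'] (min_width=16, slack=4)
Line 2: ['telescope', 'train'] (min_width=15, slack=5)
Line 3: ['understand', 'big'] (min_width=14, slack=6)
Line 4: ['yellow', 'vector'] (min_width=13, slack=7)
Line 5: ['quickly', 'by', 'my'] (min_width=13, slack=7)

Answer: |who   that  I  voice|
|telescope      train|
|understand       big|
|yellow        vector|
|quickly by my       |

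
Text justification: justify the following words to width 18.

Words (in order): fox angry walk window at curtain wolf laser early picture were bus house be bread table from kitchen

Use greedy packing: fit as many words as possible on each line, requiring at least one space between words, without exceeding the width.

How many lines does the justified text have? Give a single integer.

Line 1: ['fox', 'angry', 'walk'] (min_width=14, slack=4)
Line 2: ['window', 'at', 'curtain'] (min_width=17, slack=1)
Line 3: ['wolf', 'laser', 'early'] (min_width=16, slack=2)
Line 4: ['picture', 'were', 'bus'] (min_width=16, slack=2)
Line 5: ['house', 'be', 'bread'] (min_width=14, slack=4)
Line 6: ['table', 'from', 'kitchen'] (min_width=18, slack=0)
Total lines: 6

Answer: 6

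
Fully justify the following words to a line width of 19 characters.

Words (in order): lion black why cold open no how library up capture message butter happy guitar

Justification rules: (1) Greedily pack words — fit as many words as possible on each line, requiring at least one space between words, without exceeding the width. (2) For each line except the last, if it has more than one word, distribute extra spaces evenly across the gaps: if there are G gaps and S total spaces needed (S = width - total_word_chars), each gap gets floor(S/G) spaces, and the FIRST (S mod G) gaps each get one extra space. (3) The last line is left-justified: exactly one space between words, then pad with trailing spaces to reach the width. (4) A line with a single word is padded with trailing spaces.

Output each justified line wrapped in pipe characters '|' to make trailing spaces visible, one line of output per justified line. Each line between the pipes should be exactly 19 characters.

Line 1: ['lion', 'black', 'why', 'cold'] (min_width=19, slack=0)
Line 2: ['open', 'no', 'how', 'library'] (min_width=19, slack=0)
Line 3: ['up', 'capture', 'message'] (min_width=18, slack=1)
Line 4: ['butter', 'happy', 'guitar'] (min_width=19, slack=0)

Answer: |lion black why cold|
|open no how library|
|up  capture message|
|butter happy guitar|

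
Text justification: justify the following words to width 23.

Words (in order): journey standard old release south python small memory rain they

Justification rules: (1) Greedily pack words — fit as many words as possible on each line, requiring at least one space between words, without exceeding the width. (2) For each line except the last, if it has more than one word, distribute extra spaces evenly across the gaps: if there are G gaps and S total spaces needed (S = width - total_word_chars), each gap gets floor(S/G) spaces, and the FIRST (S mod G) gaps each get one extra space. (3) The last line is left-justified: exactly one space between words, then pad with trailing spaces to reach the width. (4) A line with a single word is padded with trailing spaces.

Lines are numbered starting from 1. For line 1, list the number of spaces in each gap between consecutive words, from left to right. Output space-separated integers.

Line 1: ['journey', 'standard', 'old'] (min_width=20, slack=3)
Line 2: ['release', 'south', 'python'] (min_width=20, slack=3)
Line 3: ['small', 'memory', 'rain', 'they'] (min_width=22, slack=1)

Answer: 3 2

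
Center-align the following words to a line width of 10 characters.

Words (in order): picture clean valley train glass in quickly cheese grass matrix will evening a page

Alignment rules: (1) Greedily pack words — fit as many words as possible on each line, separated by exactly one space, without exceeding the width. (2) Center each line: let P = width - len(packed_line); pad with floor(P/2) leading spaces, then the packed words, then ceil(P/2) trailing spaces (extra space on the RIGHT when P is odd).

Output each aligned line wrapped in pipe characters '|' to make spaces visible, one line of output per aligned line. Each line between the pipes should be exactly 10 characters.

Line 1: ['picture'] (min_width=7, slack=3)
Line 2: ['clean'] (min_width=5, slack=5)
Line 3: ['valley'] (min_width=6, slack=4)
Line 4: ['train'] (min_width=5, slack=5)
Line 5: ['glass', 'in'] (min_width=8, slack=2)
Line 6: ['quickly'] (min_width=7, slack=3)
Line 7: ['cheese'] (min_width=6, slack=4)
Line 8: ['grass'] (min_width=5, slack=5)
Line 9: ['matrix'] (min_width=6, slack=4)
Line 10: ['will'] (min_width=4, slack=6)
Line 11: ['evening', 'a'] (min_width=9, slack=1)
Line 12: ['page'] (min_width=4, slack=6)

Answer: | picture  |
|  clean   |
|  valley  |
|  train   |
| glass in |
| quickly  |
|  cheese  |
|  grass   |
|  matrix  |
|   will   |
|evening a |
|   page   |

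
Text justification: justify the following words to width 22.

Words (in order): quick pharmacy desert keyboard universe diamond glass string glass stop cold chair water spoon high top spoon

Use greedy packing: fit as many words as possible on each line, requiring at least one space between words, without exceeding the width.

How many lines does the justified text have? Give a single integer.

Answer: 6

Derivation:
Line 1: ['quick', 'pharmacy', 'desert'] (min_width=21, slack=1)
Line 2: ['keyboard', 'universe'] (min_width=17, slack=5)
Line 3: ['diamond', 'glass', 'string'] (min_width=20, slack=2)
Line 4: ['glass', 'stop', 'cold', 'chair'] (min_width=21, slack=1)
Line 5: ['water', 'spoon', 'high', 'top'] (min_width=20, slack=2)
Line 6: ['spoon'] (min_width=5, slack=17)
Total lines: 6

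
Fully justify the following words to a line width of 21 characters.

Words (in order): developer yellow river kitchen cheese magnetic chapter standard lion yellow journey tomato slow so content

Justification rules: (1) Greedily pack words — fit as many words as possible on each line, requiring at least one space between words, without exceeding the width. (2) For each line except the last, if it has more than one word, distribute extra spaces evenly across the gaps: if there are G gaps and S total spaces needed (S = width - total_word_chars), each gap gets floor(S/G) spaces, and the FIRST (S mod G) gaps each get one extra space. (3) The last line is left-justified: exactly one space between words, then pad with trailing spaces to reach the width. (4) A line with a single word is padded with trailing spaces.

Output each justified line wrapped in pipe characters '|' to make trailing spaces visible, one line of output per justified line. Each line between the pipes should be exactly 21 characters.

Line 1: ['developer', 'yellow'] (min_width=16, slack=5)
Line 2: ['river', 'kitchen', 'cheese'] (min_width=20, slack=1)
Line 3: ['magnetic', 'chapter'] (min_width=16, slack=5)
Line 4: ['standard', 'lion', 'yellow'] (min_width=20, slack=1)
Line 5: ['journey', 'tomato', 'slow'] (min_width=19, slack=2)
Line 6: ['so', 'content'] (min_width=10, slack=11)

Answer: |developer      yellow|
|river  kitchen cheese|
|magnetic      chapter|
|standard  lion yellow|
|journey  tomato  slow|
|so content           |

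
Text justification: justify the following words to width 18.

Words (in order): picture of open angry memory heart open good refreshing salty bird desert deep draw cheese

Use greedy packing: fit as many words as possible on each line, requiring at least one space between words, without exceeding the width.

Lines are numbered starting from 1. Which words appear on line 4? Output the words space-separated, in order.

Line 1: ['picture', 'of', 'open'] (min_width=15, slack=3)
Line 2: ['angry', 'memory', 'heart'] (min_width=18, slack=0)
Line 3: ['open', 'good'] (min_width=9, slack=9)
Line 4: ['refreshing', 'salty'] (min_width=16, slack=2)
Line 5: ['bird', 'desert', 'deep'] (min_width=16, slack=2)
Line 6: ['draw', 'cheese'] (min_width=11, slack=7)

Answer: refreshing salty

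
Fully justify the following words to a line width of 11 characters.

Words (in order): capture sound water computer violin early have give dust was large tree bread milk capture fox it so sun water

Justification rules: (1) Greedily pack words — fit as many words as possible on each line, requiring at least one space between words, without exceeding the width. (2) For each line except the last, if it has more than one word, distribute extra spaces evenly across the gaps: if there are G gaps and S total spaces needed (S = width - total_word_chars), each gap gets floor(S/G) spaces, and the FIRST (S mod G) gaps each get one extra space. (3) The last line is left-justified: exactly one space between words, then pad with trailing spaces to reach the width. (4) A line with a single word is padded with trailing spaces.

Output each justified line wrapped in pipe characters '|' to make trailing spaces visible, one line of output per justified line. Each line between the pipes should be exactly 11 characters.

Answer: |capture    |
|sound water|
|computer   |
|violin     |
|early  have|
|give   dust|
|was   large|
|tree  bread|
|milk       |
|capture fox|
|it  so  sun|
|water      |

Derivation:
Line 1: ['capture'] (min_width=7, slack=4)
Line 2: ['sound', 'water'] (min_width=11, slack=0)
Line 3: ['computer'] (min_width=8, slack=3)
Line 4: ['violin'] (min_width=6, slack=5)
Line 5: ['early', 'have'] (min_width=10, slack=1)
Line 6: ['give', 'dust'] (min_width=9, slack=2)
Line 7: ['was', 'large'] (min_width=9, slack=2)
Line 8: ['tree', 'bread'] (min_width=10, slack=1)
Line 9: ['milk'] (min_width=4, slack=7)
Line 10: ['capture', 'fox'] (min_width=11, slack=0)
Line 11: ['it', 'so', 'sun'] (min_width=9, slack=2)
Line 12: ['water'] (min_width=5, slack=6)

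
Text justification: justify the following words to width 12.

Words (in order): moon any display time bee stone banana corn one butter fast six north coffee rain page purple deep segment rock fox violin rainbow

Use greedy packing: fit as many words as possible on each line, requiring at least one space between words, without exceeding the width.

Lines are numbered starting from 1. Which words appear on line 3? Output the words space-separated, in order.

Line 1: ['moon', 'any'] (min_width=8, slack=4)
Line 2: ['display', 'time'] (min_width=12, slack=0)
Line 3: ['bee', 'stone'] (min_width=9, slack=3)
Line 4: ['banana', 'corn'] (min_width=11, slack=1)
Line 5: ['one', 'butter'] (min_width=10, slack=2)
Line 6: ['fast', 'six'] (min_width=8, slack=4)
Line 7: ['north', 'coffee'] (min_width=12, slack=0)
Line 8: ['rain', 'page'] (min_width=9, slack=3)
Line 9: ['purple', 'deep'] (min_width=11, slack=1)
Line 10: ['segment', 'rock'] (min_width=12, slack=0)
Line 11: ['fox', 'violin'] (min_width=10, slack=2)
Line 12: ['rainbow'] (min_width=7, slack=5)

Answer: bee stone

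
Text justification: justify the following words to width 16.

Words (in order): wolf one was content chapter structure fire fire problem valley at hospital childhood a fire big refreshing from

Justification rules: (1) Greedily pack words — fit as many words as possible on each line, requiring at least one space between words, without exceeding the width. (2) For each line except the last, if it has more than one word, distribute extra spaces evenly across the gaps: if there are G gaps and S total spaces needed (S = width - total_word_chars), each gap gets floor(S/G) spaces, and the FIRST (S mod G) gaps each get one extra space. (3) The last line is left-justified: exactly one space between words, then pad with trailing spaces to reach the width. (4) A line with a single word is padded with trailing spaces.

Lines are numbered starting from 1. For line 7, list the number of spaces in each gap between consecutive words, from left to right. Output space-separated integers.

Answer: 1 1

Derivation:
Line 1: ['wolf', 'one', 'was'] (min_width=12, slack=4)
Line 2: ['content', 'chapter'] (min_width=15, slack=1)
Line 3: ['structure', 'fire'] (min_width=14, slack=2)
Line 4: ['fire', 'problem'] (min_width=12, slack=4)
Line 5: ['valley', 'at'] (min_width=9, slack=7)
Line 6: ['hospital'] (min_width=8, slack=8)
Line 7: ['childhood', 'a', 'fire'] (min_width=16, slack=0)
Line 8: ['big', 'refreshing'] (min_width=14, slack=2)
Line 9: ['from'] (min_width=4, slack=12)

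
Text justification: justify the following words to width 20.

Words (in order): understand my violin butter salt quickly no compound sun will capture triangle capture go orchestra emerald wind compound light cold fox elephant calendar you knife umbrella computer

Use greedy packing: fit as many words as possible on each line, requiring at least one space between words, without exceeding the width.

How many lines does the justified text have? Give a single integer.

Answer: 10

Derivation:
Line 1: ['understand', 'my', 'violin'] (min_width=20, slack=0)
Line 2: ['butter', 'salt', 'quickly'] (min_width=19, slack=1)
Line 3: ['no', 'compound', 'sun', 'will'] (min_width=20, slack=0)
Line 4: ['capture', 'triangle'] (min_width=16, slack=4)
Line 5: ['capture', 'go', 'orchestra'] (min_width=20, slack=0)
Line 6: ['emerald', 'wind'] (min_width=12, slack=8)
Line 7: ['compound', 'light', 'cold'] (min_width=19, slack=1)
Line 8: ['fox', 'elephant'] (min_width=12, slack=8)
Line 9: ['calendar', 'you', 'knife'] (min_width=18, slack=2)
Line 10: ['umbrella', 'computer'] (min_width=17, slack=3)
Total lines: 10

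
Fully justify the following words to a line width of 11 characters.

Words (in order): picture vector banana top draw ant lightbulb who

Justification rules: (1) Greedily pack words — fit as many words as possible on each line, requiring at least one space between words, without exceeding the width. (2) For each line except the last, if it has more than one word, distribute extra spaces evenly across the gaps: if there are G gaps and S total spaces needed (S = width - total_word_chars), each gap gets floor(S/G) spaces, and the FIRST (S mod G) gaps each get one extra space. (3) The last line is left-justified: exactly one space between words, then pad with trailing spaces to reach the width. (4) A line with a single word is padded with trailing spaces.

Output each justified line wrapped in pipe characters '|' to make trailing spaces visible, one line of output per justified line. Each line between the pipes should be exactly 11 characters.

Line 1: ['picture'] (min_width=7, slack=4)
Line 2: ['vector'] (min_width=6, slack=5)
Line 3: ['banana', 'top'] (min_width=10, slack=1)
Line 4: ['draw', 'ant'] (min_width=8, slack=3)
Line 5: ['lightbulb'] (min_width=9, slack=2)
Line 6: ['who'] (min_width=3, slack=8)

Answer: |picture    |
|vector     |
|banana  top|
|draw    ant|
|lightbulb  |
|who        |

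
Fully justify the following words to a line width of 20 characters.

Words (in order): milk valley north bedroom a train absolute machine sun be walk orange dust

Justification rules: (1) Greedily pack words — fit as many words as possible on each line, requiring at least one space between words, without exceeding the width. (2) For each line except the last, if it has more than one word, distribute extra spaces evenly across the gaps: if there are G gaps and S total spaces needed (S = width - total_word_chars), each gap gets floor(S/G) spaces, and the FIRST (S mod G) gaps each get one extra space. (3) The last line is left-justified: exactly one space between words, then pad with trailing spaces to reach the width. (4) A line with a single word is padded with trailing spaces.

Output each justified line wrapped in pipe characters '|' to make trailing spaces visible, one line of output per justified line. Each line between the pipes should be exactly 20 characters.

Line 1: ['milk', 'valley', 'north'] (min_width=17, slack=3)
Line 2: ['bedroom', 'a', 'train'] (min_width=15, slack=5)
Line 3: ['absolute', 'machine', 'sun'] (min_width=20, slack=0)
Line 4: ['be', 'walk', 'orange', 'dust'] (min_width=19, slack=1)

Answer: |milk   valley  north|
|bedroom    a   train|
|absolute machine sun|
|be walk orange dust |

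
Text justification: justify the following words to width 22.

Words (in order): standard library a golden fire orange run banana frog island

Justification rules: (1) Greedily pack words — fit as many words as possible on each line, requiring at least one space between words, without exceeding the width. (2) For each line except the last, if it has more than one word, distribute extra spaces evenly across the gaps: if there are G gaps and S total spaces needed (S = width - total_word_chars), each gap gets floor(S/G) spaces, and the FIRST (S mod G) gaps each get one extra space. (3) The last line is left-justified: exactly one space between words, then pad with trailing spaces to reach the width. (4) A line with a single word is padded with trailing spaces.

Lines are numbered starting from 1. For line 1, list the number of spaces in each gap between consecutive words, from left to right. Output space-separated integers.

Answer: 3 3

Derivation:
Line 1: ['standard', 'library', 'a'] (min_width=18, slack=4)
Line 2: ['golden', 'fire', 'orange', 'run'] (min_width=22, slack=0)
Line 3: ['banana', 'frog', 'island'] (min_width=18, slack=4)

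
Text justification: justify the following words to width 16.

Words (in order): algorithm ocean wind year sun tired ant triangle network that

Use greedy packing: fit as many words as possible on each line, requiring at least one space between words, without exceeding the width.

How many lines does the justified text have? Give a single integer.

Line 1: ['algorithm', 'ocean'] (min_width=15, slack=1)
Line 2: ['wind', 'year', 'sun'] (min_width=13, slack=3)
Line 3: ['tired', 'ant'] (min_width=9, slack=7)
Line 4: ['triangle', 'network'] (min_width=16, slack=0)
Line 5: ['that'] (min_width=4, slack=12)
Total lines: 5

Answer: 5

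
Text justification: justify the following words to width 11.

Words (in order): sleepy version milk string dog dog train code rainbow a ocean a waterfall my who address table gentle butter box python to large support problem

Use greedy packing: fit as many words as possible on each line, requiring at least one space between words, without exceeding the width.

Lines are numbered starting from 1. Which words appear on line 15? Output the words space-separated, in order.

Answer: large

Derivation:
Line 1: ['sleepy'] (min_width=6, slack=5)
Line 2: ['version'] (min_width=7, slack=4)
Line 3: ['milk', 'string'] (min_width=11, slack=0)
Line 4: ['dog', 'dog'] (min_width=7, slack=4)
Line 5: ['train', 'code'] (min_width=10, slack=1)
Line 6: ['rainbow', 'a'] (min_width=9, slack=2)
Line 7: ['ocean', 'a'] (min_width=7, slack=4)
Line 8: ['waterfall'] (min_width=9, slack=2)
Line 9: ['my', 'who'] (min_width=6, slack=5)
Line 10: ['address'] (min_width=7, slack=4)
Line 11: ['table'] (min_width=5, slack=6)
Line 12: ['gentle'] (min_width=6, slack=5)
Line 13: ['butter', 'box'] (min_width=10, slack=1)
Line 14: ['python', 'to'] (min_width=9, slack=2)
Line 15: ['large'] (min_width=5, slack=6)
Line 16: ['support'] (min_width=7, slack=4)
Line 17: ['problem'] (min_width=7, slack=4)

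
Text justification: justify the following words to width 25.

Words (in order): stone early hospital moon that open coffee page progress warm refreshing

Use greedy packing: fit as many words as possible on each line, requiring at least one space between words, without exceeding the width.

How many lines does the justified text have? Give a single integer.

Answer: 3

Derivation:
Line 1: ['stone', 'early', 'hospital', 'moon'] (min_width=25, slack=0)
Line 2: ['that', 'open', 'coffee', 'page'] (min_width=21, slack=4)
Line 3: ['progress', 'warm', 'refreshing'] (min_width=24, slack=1)
Total lines: 3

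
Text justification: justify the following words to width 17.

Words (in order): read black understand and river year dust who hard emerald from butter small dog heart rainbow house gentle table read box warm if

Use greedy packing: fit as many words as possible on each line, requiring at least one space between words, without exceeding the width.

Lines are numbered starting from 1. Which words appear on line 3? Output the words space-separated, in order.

Line 1: ['read', 'black'] (min_width=10, slack=7)
Line 2: ['understand', 'and'] (min_width=14, slack=3)
Line 3: ['river', 'year', 'dust'] (min_width=15, slack=2)
Line 4: ['who', 'hard', 'emerald'] (min_width=16, slack=1)
Line 5: ['from', 'butter', 'small'] (min_width=17, slack=0)
Line 6: ['dog', 'heart', 'rainbow'] (min_width=17, slack=0)
Line 7: ['house', 'gentle'] (min_width=12, slack=5)
Line 8: ['table', 'read', 'box'] (min_width=14, slack=3)
Line 9: ['warm', 'if'] (min_width=7, slack=10)

Answer: river year dust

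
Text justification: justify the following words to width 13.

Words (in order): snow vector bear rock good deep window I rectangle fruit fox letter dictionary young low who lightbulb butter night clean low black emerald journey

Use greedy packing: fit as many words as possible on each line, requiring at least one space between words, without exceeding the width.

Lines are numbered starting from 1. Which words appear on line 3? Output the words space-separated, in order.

Answer: good deep

Derivation:
Line 1: ['snow', 'vector'] (min_width=11, slack=2)
Line 2: ['bear', 'rock'] (min_width=9, slack=4)
Line 3: ['good', 'deep'] (min_width=9, slack=4)
Line 4: ['window', 'I'] (min_width=8, slack=5)
Line 5: ['rectangle'] (min_width=9, slack=4)
Line 6: ['fruit', 'fox'] (min_width=9, slack=4)
Line 7: ['letter'] (min_width=6, slack=7)
Line 8: ['dictionary'] (min_width=10, slack=3)
Line 9: ['young', 'low', 'who'] (min_width=13, slack=0)
Line 10: ['lightbulb'] (min_width=9, slack=4)
Line 11: ['butter', 'night'] (min_width=12, slack=1)
Line 12: ['clean', 'low'] (min_width=9, slack=4)
Line 13: ['black', 'emerald'] (min_width=13, slack=0)
Line 14: ['journey'] (min_width=7, slack=6)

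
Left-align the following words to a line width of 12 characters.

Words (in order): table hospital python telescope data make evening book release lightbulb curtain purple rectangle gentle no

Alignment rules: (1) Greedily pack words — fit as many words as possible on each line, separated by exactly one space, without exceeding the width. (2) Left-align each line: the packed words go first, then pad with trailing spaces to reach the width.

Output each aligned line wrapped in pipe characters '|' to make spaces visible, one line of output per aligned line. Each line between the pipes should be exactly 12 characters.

Line 1: ['table'] (min_width=5, slack=7)
Line 2: ['hospital'] (min_width=8, slack=4)
Line 3: ['python'] (min_width=6, slack=6)
Line 4: ['telescope'] (min_width=9, slack=3)
Line 5: ['data', 'make'] (min_width=9, slack=3)
Line 6: ['evening', 'book'] (min_width=12, slack=0)
Line 7: ['release'] (min_width=7, slack=5)
Line 8: ['lightbulb'] (min_width=9, slack=3)
Line 9: ['curtain'] (min_width=7, slack=5)
Line 10: ['purple'] (min_width=6, slack=6)
Line 11: ['rectangle'] (min_width=9, slack=3)
Line 12: ['gentle', 'no'] (min_width=9, slack=3)

Answer: |table       |
|hospital    |
|python      |
|telescope   |
|data make   |
|evening book|
|release     |
|lightbulb   |
|curtain     |
|purple      |
|rectangle   |
|gentle no   |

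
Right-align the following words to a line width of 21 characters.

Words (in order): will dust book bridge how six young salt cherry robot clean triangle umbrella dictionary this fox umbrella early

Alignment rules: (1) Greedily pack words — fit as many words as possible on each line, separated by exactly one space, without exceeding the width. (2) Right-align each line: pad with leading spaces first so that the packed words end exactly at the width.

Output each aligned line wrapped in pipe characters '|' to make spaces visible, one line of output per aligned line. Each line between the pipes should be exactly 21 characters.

Answer: |will dust book bridge|
|   how six young salt|
|   cherry robot clean|
|    triangle umbrella|
|  dictionary this fox|
|       umbrella early|

Derivation:
Line 1: ['will', 'dust', 'book', 'bridge'] (min_width=21, slack=0)
Line 2: ['how', 'six', 'young', 'salt'] (min_width=18, slack=3)
Line 3: ['cherry', 'robot', 'clean'] (min_width=18, slack=3)
Line 4: ['triangle', 'umbrella'] (min_width=17, slack=4)
Line 5: ['dictionary', 'this', 'fox'] (min_width=19, slack=2)
Line 6: ['umbrella', 'early'] (min_width=14, slack=7)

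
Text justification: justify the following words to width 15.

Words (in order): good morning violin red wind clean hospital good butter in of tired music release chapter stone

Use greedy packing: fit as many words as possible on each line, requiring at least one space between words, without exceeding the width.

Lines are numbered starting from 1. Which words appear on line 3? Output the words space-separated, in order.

Answer: clean hospital

Derivation:
Line 1: ['good', 'morning'] (min_width=12, slack=3)
Line 2: ['violin', 'red', 'wind'] (min_width=15, slack=0)
Line 3: ['clean', 'hospital'] (min_width=14, slack=1)
Line 4: ['good', 'butter', 'in'] (min_width=14, slack=1)
Line 5: ['of', 'tired', 'music'] (min_width=14, slack=1)
Line 6: ['release', 'chapter'] (min_width=15, slack=0)
Line 7: ['stone'] (min_width=5, slack=10)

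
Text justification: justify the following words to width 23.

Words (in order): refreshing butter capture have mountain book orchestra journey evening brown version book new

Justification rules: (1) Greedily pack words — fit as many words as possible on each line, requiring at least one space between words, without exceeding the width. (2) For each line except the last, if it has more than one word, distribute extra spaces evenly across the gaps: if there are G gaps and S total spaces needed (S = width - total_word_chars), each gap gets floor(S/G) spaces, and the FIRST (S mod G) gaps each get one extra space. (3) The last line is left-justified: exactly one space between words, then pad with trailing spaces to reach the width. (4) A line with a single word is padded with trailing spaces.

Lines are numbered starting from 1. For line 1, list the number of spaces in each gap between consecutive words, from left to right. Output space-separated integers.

Line 1: ['refreshing', 'butter'] (min_width=17, slack=6)
Line 2: ['capture', 'have', 'mountain'] (min_width=21, slack=2)
Line 3: ['book', 'orchestra', 'journey'] (min_width=22, slack=1)
Line 4: ['evening', 'brown', 'version'] (min_width=21, slack=2)
Line 5: ['book', 'new'] (min_width=8, slack=15)

Answer: 7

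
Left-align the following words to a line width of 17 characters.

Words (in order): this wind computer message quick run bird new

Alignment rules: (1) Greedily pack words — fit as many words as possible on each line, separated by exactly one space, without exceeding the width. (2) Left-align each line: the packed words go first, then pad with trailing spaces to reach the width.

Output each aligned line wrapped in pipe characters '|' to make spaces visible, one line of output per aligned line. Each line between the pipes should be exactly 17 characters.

Line 1: ['this', 'wind'] (min_width=9, slack=8)
Line 2: ['computer', 'message'] (min_width=16, slack=1)
Line 3: ['quick', 'run', 'bird'] (min_width=14, slack=3)
Line 4: ['new'] (min_width=3, slack=14)

Answer: |this wind        |
|computer message |
|quick run bird   |
|new              |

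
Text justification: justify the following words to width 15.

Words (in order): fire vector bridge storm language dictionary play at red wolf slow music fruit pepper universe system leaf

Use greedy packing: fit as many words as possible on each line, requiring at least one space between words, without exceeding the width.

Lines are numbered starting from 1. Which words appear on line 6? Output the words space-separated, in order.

Line 1: ['fire', 'vector'] (min_width=11, slack=4)
Line 2: ['bridge', 'storm'] (min_width=12, slack=3)
Line 3: ['language'] (min_width=8, slack=7)
Line 4: ['dictionary', 'play'] (min_width=15, slack=0)
Line 5: ['at', 'red', 'wolf'] (min_width=11, slack=4)
Line 6: ['slow', 'music'] (min_width=10, slack=5)
Line 7: ['fruit', 'pepper'] (min_width=12, slack=3)
Line 8: ['universe', 'system'] (min_width=15, slack=0)
Line 9: ['leaf'] (min_width=4, slack=11)

Answer: slow music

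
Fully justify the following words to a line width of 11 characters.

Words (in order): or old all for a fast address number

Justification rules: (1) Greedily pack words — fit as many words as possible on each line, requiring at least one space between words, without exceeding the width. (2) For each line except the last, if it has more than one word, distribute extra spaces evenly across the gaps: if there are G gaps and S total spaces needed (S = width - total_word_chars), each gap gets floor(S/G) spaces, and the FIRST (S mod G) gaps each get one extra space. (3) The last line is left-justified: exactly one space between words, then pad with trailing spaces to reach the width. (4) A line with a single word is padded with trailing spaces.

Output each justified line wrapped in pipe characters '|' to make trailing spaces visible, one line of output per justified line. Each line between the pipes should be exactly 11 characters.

Answer: |or  old all|
|for  a fast|
|address    |
|number     |

Derivation:
Line 1: ['or', 'old', 'all'] (min_width=10, slack=1)
Line 2: ['for', 'a', 'fast'] (min_width=10, slack=1)
Line 3: ['address'] (min_width=7, slack=4)
Line 4: ['number'] (min_width=6, slack=5)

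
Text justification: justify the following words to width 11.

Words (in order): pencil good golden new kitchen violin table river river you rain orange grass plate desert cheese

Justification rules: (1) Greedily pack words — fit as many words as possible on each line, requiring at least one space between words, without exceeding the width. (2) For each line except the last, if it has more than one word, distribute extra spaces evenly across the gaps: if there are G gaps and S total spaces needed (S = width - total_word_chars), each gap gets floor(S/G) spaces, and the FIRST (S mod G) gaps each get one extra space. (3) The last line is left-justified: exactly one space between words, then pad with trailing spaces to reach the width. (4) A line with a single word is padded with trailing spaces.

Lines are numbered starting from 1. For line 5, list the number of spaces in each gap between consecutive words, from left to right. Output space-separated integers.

Answer: 1

Derivation:
Line 1: ['pencil', 'good'] (min_width=11, slack=0)
Line 2: ['golden', 'new'] (min_width=10, slack=1)
Line 3: ['kitchen'] (min_width=7, slack=4)
Line 4: ['violin'] (min_width=6, slack=5)
Line 5: ['table', 'river'] (min_width=11, slack=0)
Line 6: ['river', 'you'] (min_width=9, slack=2)
Line 7: ['rain', 'orange'] (min_width=11, slack=0)
Line 8: ['grass', 'plate'] (min_width=11, slack=0)
Line 9: ['desert'] (min_width=6, slack=5)
Line 10: ['cheese'] (min_width=6, slack=5)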